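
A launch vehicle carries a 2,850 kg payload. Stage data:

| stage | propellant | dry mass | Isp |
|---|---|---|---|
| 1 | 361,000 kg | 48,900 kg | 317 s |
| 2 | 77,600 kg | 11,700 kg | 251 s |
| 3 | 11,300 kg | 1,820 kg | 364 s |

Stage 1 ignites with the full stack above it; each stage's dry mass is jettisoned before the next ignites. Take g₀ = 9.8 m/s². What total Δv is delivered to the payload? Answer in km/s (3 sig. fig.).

Δv ≈ 11.4 km/s

Ignition mass of stage 1 = 361,000+48,900 + 77,600+11,700 + 11,300+1,820 + 2,850 = 515,170 kg.
Stage 1: m₀ = 515,170 kg, m_f = 515,170 − 361,000 = 154,170 kg; Δv = 317×9.8×ln(3.342) = 3106.6×1.2064 ≈ 3748 m/s.
Stage 2: m₀ = 105,270 kg, m_f = 105,270 − 77,600 = 27,670 kg; Δv = 251×9.8×ln(3.804) = 2459.8×1.3362 ≈ 3287 m/s.
Stage 3: m₀ = 15,970 kg, m_f = 15,970 − 11,300 = 4,670 kg; Δv = 364×9.8×ln(3.42) = 3567.2×1.2296 ≈ 4386 m/s.
Total Δv = 3748 + 3287 + 4386 = 11421 m/s.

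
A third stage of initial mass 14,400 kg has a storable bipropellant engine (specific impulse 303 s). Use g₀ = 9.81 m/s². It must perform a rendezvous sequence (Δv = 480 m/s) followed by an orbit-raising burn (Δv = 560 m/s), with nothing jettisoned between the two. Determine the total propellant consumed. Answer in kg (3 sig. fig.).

total propellant consumed ≈ 4250 kg

v_e = Isp · g₀ = 303 × 9.81 = 2972.4 m/s.
After the first burn: m = 14400 × exp(−480/2972.4) = 14400 × 0.85088 = 12,252.7 kg.
After the second burn: m = 12,252.7 × exp(−560/2972.4) = 12,252.7 × 0.82828 = 10,148.7 kg.
Total propellant = m₀ − m_final = 14400 − 10,148.7 = 4,251.3 kg.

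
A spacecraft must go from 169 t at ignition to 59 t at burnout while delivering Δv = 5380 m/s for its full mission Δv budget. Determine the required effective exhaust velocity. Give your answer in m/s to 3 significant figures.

ln(m₀/m_f) = ln(169000/59000) = ln(2.864) = 1.0524.
Rocket equation: v_e = Δv / ln(m₀/m_f) = 5380 / 1.0524 = 5112.3 m/s.

v_e ≈ 5110 m/s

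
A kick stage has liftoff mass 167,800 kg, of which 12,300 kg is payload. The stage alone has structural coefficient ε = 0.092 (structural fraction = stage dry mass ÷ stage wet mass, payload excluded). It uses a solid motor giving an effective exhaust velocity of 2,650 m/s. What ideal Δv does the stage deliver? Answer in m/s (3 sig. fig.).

Stage wet mass = m₀ − payload = 167,800 − 12,300 = 155,500 kg.
Stage dry mass = ε × stage wet mass = 0.092 × 155,500 = 14,306 kg.
Burnout mass m_f = stage dry + payload = 14,306 + 12,300 = 26,606 kg.
Using Δv = v_e ln(m₀/m_f): Δv = v_e · ln(167,800/26,606) = 2650.0 × ln(6.307) = 2650.0 × 1.8416 ≈ 4880 m/s.

Δv ≈ 4880 m/s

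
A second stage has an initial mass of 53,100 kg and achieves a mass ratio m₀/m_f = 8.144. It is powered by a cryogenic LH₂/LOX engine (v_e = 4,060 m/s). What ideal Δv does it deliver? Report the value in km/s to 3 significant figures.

Rocket equation: Δv = v_e · ln(8.144) = 4060.0 × 2.0973 ≈ 8515.0 m/s.

Δv ≈ 8.51 km/s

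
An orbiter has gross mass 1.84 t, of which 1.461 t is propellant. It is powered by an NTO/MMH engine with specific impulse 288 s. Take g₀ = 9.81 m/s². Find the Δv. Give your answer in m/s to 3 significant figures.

Δv ≈ 4460 m/s

v_e = Isp · g₀ = 288 × 9.81 = 2825.3 m/s.
m_f = m₀ − m_prop = 1.84 − 1.461 = 0.379 t.
Rocket equation: Δv = v_e · ln(m₀/m_f) = 2825.3 × ln(4.855) = 2825.3 × 1.5800 ≈ 4463.9 m/s.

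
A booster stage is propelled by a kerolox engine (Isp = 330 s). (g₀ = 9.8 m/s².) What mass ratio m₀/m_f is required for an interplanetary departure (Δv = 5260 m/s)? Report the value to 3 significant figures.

v_e = Isp · g₀ = 330 × 9.8 = 3234.0 m/s.
m₀/m_f = exp(Δv / v_e) = exp(5260 / 3234.0) = exp(1.6265) = 5.0859.

mass ratio ≈ 5.09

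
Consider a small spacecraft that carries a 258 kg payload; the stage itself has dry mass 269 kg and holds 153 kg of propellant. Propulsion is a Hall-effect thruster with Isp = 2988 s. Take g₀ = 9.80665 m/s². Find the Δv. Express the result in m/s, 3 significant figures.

Δv ≈ 7470 m/s

v_e = Isp · g₀ = 2988 × 9.80665 = 29302.3 m/s.
m₀ = payload + dry + propellant = 258 + 269 + 153 = 680 kg.
m_f = payload + dry = 258 + 269 = 527 kg.
By the Tsiolkovsky rocket equation, Δv = v_e · ln(m₀/m_f) = 29302.3 × ln(1.29) = 29302.3 × 0.2549 ≈ 7468.9 m/s.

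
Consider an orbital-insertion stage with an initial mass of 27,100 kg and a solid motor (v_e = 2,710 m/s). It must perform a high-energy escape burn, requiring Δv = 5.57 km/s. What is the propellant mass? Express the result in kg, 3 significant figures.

By the Tsiolkovsky rocket equation, m₀/m_f = exp(Δv / v_e) = exp(5570 / 2710.0) = exp(2.0554) = 7.8096.
m_f = 27,100 / 7.8096 = 3,470.09 kg, so propellant = m₀ − m_f = 27,100 − 3,470.09 = 23,629.91 kg.

propellant mass ≈ 23600 kg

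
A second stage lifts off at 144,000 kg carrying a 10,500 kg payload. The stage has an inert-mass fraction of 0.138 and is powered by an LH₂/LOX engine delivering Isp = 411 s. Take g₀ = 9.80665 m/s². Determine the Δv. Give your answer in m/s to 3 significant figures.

Δv ≈ 6470 m/s

Stage wet mass = m₀ − payload = 144,000 − 10,500 = 133,500 kg.
Stage dry mass = ε × stage wet mass = 0.138 × 133,500 = 18,423 kg.
Burnout mass m_f = stage dry + payload = 18,423 + 10,500 = 28,923 kg.
v_e = Isp · g₀ = 411 × 9.80665 = 4030.5 m/s.
Δv = v_e · ln(144,000/28,923) = 4030.5 × ln(4.979) = 4030.5 × 1.6052 ≈ 6470 m/s.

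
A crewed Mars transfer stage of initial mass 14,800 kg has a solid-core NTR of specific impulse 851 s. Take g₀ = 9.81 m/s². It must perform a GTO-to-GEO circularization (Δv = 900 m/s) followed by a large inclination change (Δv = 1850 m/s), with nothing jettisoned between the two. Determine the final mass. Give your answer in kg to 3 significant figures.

v_e = Isp · g₀ = 851 × 9.81 = 8348.3 m/s.
After the first burn: m = 14800 × exp(−900/8348.3) = 14800 × 0.89780 = 13,287.4 kg.
After the second burn: m = 13,287.4 × exp(−1850/8348.3) = 13,287.4 × 0.80123 = 10,646.3 kg.

final mass ≈ 10600 kg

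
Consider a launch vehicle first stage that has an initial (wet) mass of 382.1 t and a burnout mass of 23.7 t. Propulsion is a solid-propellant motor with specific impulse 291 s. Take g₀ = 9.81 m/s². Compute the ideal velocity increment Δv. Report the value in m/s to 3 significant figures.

Δv ≈ 7940 m/s

v_e = Isp · g₀ = 291 × 9.81 = 2854.7 m/s.
Δv = v_e · ln(m₀/m_f) = 2854.7 × ln(16.12) = 2854.7 × 2.7802 ≈ 7936.7 m/s.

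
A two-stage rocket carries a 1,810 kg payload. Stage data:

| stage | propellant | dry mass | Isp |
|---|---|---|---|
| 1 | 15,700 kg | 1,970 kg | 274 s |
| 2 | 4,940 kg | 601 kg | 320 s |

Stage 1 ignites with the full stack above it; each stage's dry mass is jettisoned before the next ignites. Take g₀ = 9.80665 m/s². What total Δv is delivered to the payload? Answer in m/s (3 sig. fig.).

Ignition mass of stage 1 = 15,700+1,970 + 4,940+601 + 1,810 = 25,021 kg.
Stage 1: m₀ = 25,021 kg, m_f = 25,021 − 15,700 = 9,321 kg; Δv = 274×9.80665×ln(2.684) = 2687.0×0.9874 ≈ 2653 m/s.
Stage 2: m₀ = 7,351 kg, m_f = 7,351 − 4,940 = 2,411 kg; Δv = 320×9.80665×ln(3.049) = 3138.1×1.1148 ≈ 3498 m/s.
Total Δv = 2653 + 3498 = 6151 m/s.

Δv ≈ 6150 m/s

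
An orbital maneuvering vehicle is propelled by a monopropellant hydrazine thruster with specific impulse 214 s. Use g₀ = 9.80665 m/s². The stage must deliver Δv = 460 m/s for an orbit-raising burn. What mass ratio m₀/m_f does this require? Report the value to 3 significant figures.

v_e = Isp · g₀ = 214 × 9.80665 = 2098.6 m/s.
m₀/m_f = exp(Δv / v_e) = exp(460 / 2098.6) = exp(0.2192) = 1.2451.

mass ratio ≈ 1.25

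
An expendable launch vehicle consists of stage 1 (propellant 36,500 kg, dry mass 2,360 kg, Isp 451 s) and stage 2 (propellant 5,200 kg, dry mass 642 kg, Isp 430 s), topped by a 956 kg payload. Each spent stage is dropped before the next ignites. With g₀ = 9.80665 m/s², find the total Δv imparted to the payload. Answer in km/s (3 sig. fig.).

Δv ≈ 13.2 km/s

Ignition mass of stage 1 = 36,500+2,360 + 5,200+642 + 956 = 45,658 kg.
Stage 1: m₀ = 45,658 kg, m_f = 45,658 − 36,500 = 9,158 kg; Δv = 451×9.80665×ln(4.986) = 4422.8×1.6066 ≈ 7105 m/s.
Stage 2: m₀ = 6,798 kg, m_f = 6,798 − 5,200 = 1,598 kg; Δv = 430×9.80665×ln(4.254) = 4216.9×1.4479 ≈ 6105 m/s.
Total Δv = 7105 + 6105 = 13210 m/s.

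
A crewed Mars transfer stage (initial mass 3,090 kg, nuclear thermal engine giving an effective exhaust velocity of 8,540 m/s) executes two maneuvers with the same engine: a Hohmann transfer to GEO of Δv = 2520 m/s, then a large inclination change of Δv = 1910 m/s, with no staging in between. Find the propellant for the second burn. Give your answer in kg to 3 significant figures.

propellant for the second burn ≈ 461 kg

After the first burn: m = 3090 × exp(−2520/8540.0) = 3090 × 0.74447 = 2,300.41 kg.
After the second burn: m = 2,300.41 × exp(−1910/8540.0) = 2,300.41 × 0.79959 = 1,839.38 kg.
Second-burn propellant = 2,300.41 − 1,839.38 = 461.03 kg.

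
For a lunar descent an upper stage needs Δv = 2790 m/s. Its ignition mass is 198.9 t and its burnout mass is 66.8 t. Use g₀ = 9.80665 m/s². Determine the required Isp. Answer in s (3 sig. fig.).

Isp ≈ 261 s

ln(m₀/m_f) = ln(198900/66800) = ln(2.978) = 1.0911.
v_e = Δv / ln(m₀/m_f) = 2790 / 1.0911 = 2557.1 m/s.
Isp = v_e / g₀ = 2557.1 / 9.80665 = 260.7 s.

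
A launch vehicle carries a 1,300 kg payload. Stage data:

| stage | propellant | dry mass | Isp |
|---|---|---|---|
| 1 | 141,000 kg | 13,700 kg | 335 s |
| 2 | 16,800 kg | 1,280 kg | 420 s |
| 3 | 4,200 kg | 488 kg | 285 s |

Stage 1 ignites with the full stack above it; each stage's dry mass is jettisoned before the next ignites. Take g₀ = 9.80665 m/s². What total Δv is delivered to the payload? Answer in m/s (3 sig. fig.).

Ignition mass of stage 1 = 141,000+13,700 + 16,800+1,280 + 4,200+488 + 1,300 = 178,768 kg.
Stage 1: m₀ = 178,768 kg, m_f = 178,768 − 141,000 = 37,768 kg; Δv = 335×9.80665×ln(4.733) = 3285.2×1.5546 ≈ 5107 m/s.
Stage 2: m₀ = 24,068 kg, m_f = 24,068 − 16,800 = 7,268 kg; Δv = 420×9.80665×ln(3.312) = 4118.8×1.1974 ≈ 4932 m/s.
Stage 3: m₀ = 5,988 kg, m_f = 5,988 − 4,200 = 1,788 kg; Δv = 285×9.80665×ln(3.349) = 2794.9×1.2087 ≈ 3378 m/s.
Total Δv = 5107 + 4932 + 3378 = 13417 m/s.

Δv ≈ 13400 m/s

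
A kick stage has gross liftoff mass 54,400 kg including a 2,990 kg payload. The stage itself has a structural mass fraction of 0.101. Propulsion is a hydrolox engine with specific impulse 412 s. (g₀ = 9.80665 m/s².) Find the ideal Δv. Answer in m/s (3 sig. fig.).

Stage wet mass = m₀ − payload = 54,400 − 2,990 = 51,410 kg.
Stage dry mass = ε × stage wet mass = 0.101 × 51,410 = 5,192.41 kg.
Burnout mass m_f = stage dry + payload = 5,192.41 + 2,990 = 8,182.41 kg.
v_e = Isp · g₀ = 412 × 9.80665 = 4040.3 m/s.
Using Δv = v_e ln(m₀/m_f): Δv = v_e · ln(54,400/8,182.41) = 4040.3 × ln(6.648) = 4040.3 × 1.8944 ≈ 7654 m/s.

Δv ≈ 7650 m/s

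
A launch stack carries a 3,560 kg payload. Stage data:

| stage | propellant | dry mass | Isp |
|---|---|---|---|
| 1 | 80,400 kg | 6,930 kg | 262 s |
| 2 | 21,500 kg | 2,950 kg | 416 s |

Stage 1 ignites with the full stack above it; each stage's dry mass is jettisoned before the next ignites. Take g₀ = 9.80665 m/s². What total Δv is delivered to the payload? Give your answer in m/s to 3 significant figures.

Ignition mass of stage 1 = 80,400+6,930 + 21,500+2,950 + 3,560 = 115,340 kg.
Stage 1: m₀ = 115,340 kg, m_f = 115,340 − 80,400 = 34,940 kg; Δv = 262×9.80665×ln(3.301) = 2569.3×1.1943 ≈ 3068 m/s.
Stage 2: m₀ = 28,010 kg, m_f = 28,010 − 21,500 = 6,510 kg; Δv = 416×9.80665×ln(4.303) = 4079.6×1.4592 ≈ 5953 m/s.
Total Δv = 3068 + 5953 = 9021 m/s.

Δv ≈ 9020 m/s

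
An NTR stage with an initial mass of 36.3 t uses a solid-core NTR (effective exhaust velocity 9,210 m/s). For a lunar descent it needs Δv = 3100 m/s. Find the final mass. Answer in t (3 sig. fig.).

From the ideal rocket equation, m₀/m_f = exp(Δv / v_e) = exp(3100 / 9210.0) = exp(0.3366) = 1.4002.
m_f = m₀ / 1.4002 = 36.3 / 1.4002 = 25.9249 t.

final mass ≈ 25.9 t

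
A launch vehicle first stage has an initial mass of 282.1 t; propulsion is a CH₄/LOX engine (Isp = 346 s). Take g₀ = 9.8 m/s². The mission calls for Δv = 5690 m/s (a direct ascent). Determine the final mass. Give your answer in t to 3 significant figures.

v_e = Isp · g₀ = 346 × 9.8 = 3390.8 m/s.
From the ideal rocket equation, m₀/m_f = exp(Δv / v_e) = exp(5690 / 3390.8) = exp(1.6781) = 5.3552.
m_f = m₀ / 5.3552 = 282.1 / 5.3552 = 52.6778 t.

final mass ≈ 52.7 t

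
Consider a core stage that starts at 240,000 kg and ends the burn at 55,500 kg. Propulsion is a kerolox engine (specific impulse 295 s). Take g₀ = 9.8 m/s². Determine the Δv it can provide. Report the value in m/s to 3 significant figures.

Δv ≈ 4230 m/s

v_e = Isp · g₀ = 295 × 9.8 = 2891.0 m/s.
Rocket equation: Δv = v_e · ln(m₀/m_f) = 2891.0 × ln(4.324) = 2891.0 × 1.4643 ≈ 4233.2 m/s.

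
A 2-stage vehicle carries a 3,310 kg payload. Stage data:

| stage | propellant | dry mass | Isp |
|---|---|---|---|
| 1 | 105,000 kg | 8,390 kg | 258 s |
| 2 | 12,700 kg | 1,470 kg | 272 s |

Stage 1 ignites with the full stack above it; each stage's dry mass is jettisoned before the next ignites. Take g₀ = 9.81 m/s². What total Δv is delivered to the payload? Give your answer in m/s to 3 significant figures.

Δv ≈ 7560 m/s

Ignition mass of stage 1 = 105,000+8,390 + 12,700+1,470 + 3,310 = 130,870 kg.
Stage 1: m₀ = 130,870 kg, m_f = 130,870 − 105,000 = 25,870 kg; Δv = 258×9.81×ln(5.059) = 2531.0×1.6211 ≈ 4103 m/s.
Stage 2: m₀ = 17,480 kg, m_f = 17,480 − 12,700 = 4,780 kg; Δv = 272×9.81×ln(3.657) = 2668.3×1.2966 ≈ 3460 m/s.
Total Δv = 4103 + 3460 = 7563 m/s.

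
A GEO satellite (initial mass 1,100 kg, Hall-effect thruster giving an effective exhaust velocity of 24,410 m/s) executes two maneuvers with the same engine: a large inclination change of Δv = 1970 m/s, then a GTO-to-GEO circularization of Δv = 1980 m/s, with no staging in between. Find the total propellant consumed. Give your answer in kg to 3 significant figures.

total propellant consumed ≈ 164 kg

After the first burn: m = 1100 × exp(−1970/24410.0) = 1100 × 0.92247 = 1,014.72 kg.
After the second burn: m = 1,014.72 × exp(−1980/24410.0) = 1,014.72 × 0.92209 = 935.663 kg.
Total propellant = m₀ − m_final = 1100 − 935.663 = 164.337 kg.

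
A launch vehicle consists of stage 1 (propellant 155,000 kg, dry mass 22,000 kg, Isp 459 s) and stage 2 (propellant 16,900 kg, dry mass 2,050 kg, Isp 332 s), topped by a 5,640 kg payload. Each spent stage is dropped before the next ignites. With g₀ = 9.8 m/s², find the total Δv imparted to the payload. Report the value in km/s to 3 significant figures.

Ignition mass of stage 1 = 155,000+22,000 + 16,900+2,050 + 5,640 = 201,590 kg.
Stage 1: m₀ = 201,590 kg, m_f = 201,590 − 155,000 = 46,590 kg; Δv = 459×9.8×ln(4.327) = 4498.2×1.4649 ≈ 6589 m/s.
Stage 2: m₀ = 24,590 kg, m_f = 24,590 − 16,900 = 7,690 kg; Δv = 332×9.8×ln(3.198) = 3253.6×1.1624 ≈ 3782 m/s.
Total Δv = 6589 + 3782 = 10371 m/s.

Δv ≈ 10.4 km/s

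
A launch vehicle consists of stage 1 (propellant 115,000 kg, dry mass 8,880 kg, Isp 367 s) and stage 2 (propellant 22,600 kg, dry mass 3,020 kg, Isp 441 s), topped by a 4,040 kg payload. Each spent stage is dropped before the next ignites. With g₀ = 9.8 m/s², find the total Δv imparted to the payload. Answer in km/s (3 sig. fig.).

Δv ≈ 11.2 km/s

Ignition mass of stage 1 = 115,000+8,880 + 22,600+3,020 + 4,040 = 153,540 kg.
Stage 1: m₀ = 153,540 kg, m_f = 153,540 − 115,000 = 38,540 kg; Δv = 367×9.8×ln(3.984) = 3596.6×1.3823 ≈ 4971 m/s.
Stage 2: m₀ = 29,660 kg, m_f = 29,660 − 22,600 = 7,060 kg; Δv = 441×9.8×ln(4.201) = 4321.8×1.4354 ≈ 6203 m/s.
Total Δv = 4971 + 6203 = 11174 m/s.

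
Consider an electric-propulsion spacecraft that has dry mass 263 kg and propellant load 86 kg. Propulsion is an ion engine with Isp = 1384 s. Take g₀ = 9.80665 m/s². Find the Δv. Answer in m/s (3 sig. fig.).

Δv ≈ 3840 m/s

v_e = Isp · g₀ = 1384 × 9.80665 = 13572.4 m/s.
m₀ = m_dry + m_prop = 263 + 86 = 349 kg.
From the ideal rocket equation, Δv = v_e · ln(m₀/m_f) = 13572.4 × ln(1.327) = 13572.4 × 0.2829 ≈ 3839.9 m/s.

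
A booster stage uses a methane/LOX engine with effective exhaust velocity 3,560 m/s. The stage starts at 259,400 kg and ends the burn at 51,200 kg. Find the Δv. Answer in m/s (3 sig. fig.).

Δv ≈ 5780 m/s

From the ideal rocket equation, Δv = v_e · ln(m₀/m_f) = 3560.0 × ln(5.066) = 3560.0 × 1.6226 ≈ 5776.6 m/s.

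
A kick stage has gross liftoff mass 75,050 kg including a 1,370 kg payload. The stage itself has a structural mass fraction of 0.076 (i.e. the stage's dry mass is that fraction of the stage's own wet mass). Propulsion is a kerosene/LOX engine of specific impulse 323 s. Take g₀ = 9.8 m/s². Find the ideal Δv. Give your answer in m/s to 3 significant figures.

Stage wet mass = m₀ − payload = 75,050 − 1,370 = 73,680 kg.
Stage dry mass = ε × stage wet mass = 0.076 × 73,680 = 5,599.68 kg.
Burnout mass m_f = stage dry + payload = 5,599.68 + 1,370 = 6,969.68 kg.
v_e = Isp · g₀ = 323 × 9.8 = 3165.4 m/s.
Using Δv = v_e ln(m₀/m_f): Δv = v_e · ln(75,050/6,969.68) = 3165.4 × ln(10.77) = 3165.4 × 2.3766 ≈ 7523 m/s.

Δv ≈ 7520 m/s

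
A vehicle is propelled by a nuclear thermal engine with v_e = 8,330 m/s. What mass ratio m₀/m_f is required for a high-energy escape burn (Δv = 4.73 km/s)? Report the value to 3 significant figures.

mass ratio ≈ 1.76

Rocket equation: m₀/m_f = exp(Δv / v_e) = exp(4730 / 8330.0) = exp(0.5678) = 1.7644.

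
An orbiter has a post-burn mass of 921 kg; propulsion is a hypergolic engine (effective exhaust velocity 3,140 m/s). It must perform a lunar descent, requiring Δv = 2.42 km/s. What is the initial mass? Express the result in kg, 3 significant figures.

initial mass ≈ 1990 kg

Rocket equation: m₀/m_f = exp(Δv / v_e) = exp(2420 / 3140.0) = exp(0.7707) = 2.1613.
m₀ = m_f × 2.1613 = 921 × 2.1613 = 1,990.56 kg.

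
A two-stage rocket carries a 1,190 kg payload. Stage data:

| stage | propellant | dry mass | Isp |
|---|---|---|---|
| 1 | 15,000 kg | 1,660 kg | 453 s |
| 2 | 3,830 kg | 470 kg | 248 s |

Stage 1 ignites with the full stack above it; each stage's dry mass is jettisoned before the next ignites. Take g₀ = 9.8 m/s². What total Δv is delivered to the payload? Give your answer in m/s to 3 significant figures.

Δv ≈ 7930 m/s

Ignition mass of stage 1 = 15,000+1,660 + 3,830+470 + 1,190 = 22,150 kg.
Stage 1: m₀ = 22,150 kg, m_f = 22,150 − 15,000 = 7,150 kg; Δv = 453×9.8×ln(3.098) = 4439.4×1.1307 ≈ 5020 m/s.
Stage 2: m₀ = 5,490 kg, m_f = 5,490 − 3,830 = 1,660 kg; Δv = 248×9.8×ln(3.307) = 2430.4×1.1961 ≈ 2907 m/s.
Total Δv = 5020 + 2907 = 7927 m/s.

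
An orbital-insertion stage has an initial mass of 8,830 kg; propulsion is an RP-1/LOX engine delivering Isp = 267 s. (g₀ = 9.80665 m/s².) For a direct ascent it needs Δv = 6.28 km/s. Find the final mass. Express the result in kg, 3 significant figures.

final mass ≈ 802 kg

v_e = Isp · g₀ = 267 × 9.80665 = 2618.4 m/s.
Rocket equation: m₀/m_f = exp(Δv / v_e) = exp(6280 / 2618.4) = exp(2.3984) = 11.0059.
m_f = m₀ / 11.0059 = 8,830 / 11.0059 = 802.297 kg.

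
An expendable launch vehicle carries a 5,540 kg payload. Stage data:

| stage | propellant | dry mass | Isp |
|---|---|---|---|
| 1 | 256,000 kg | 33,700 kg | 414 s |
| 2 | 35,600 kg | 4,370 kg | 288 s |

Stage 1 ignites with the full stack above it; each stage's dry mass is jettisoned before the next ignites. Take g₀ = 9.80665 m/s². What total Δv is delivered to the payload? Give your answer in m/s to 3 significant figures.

Ignition mass of stage 1 = 256,000+33,700 + 35,600+4,370 + 5,540 = 335,210 kg.
Stage 1: m₀ = 335,210 kg, m_f = 335,210 − 256,000 = 79,210 kg; Δv = 414×9.80665×ln(4.232) = 4060.0×1.4427 ≈ 5857 m/s.
Stage 2: m₀ = 45,510 kg, m_f = 45,510 − 35,600 = 9,910 kg; Δv = 288×9.80665×ln(4.592) = 2824.3×1.5244 ≈ 4305 m/s.
Total Δv = 5857 + 4305 = 10162 m/s.

Δv ≈ 10200 m/s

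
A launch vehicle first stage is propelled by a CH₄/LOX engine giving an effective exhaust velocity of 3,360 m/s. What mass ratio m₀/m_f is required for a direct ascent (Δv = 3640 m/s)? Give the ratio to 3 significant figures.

mass ratio ≈ 2.95

Using Δv = v_e ln(m₀/m_f): m₀/m_f = exp(Δv / v_e) = exp(3640 / 3360.0) = exp(1.0833) = 2.9545.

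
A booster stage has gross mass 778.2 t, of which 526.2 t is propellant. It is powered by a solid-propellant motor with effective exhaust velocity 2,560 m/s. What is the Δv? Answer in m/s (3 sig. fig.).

Δv ≈ 2890 m/s

m_f = m₀ − m_prop = 778.2 − 526.2 = 252 t.
By the Tsiolkovsky rocket equation, Δv = v_e · ln(m₀/m_f) = 2560.0 × ln(3.088) = 2560.0 × 1.1276 ≈ 2886.5 m/s.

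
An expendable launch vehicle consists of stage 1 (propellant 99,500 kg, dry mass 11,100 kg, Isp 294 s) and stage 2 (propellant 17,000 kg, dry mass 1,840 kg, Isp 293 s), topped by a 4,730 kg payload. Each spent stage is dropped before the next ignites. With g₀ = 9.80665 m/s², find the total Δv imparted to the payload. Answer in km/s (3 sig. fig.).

Δv ≈ 7.57 km/s

Ignition mass of stage 1 = 99,500+11,100 + 17,000+1,840 + 4,730 = 134,170 kg.
Stage 1: m₀ = 134,170 kg, m_f = 134,170 − 99,500 = 34,670 kg; Δv = 294×9.80665×ln(3.87) = 2883.2×1.3532 ≈ 3902 m/s.
Stage 2: m₀ = 23,570 kg, m_f = 23,570 − 17,000 = 6,570 kg; Δv = 293×9.80665×ln(3.588) = 2873.3×1.2775 ≈ 3671 m/s.
Total Δv = 3902 + 3671 = 7573 m/s.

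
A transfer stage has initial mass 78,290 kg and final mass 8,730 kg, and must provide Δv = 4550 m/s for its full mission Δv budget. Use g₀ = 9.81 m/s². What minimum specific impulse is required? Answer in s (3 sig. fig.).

Isp ≈ 211 s

ln(m₀/m_f) = ln(78290/8730) = ln(8.968) = 2.1937.
v_e = Δv / ln(m₀/m_f) = 4550 / 2.1937 = 2074.2 m/s.
Isp = v_e / g₀ = 2074.2 / 9.81 = 211.4 s.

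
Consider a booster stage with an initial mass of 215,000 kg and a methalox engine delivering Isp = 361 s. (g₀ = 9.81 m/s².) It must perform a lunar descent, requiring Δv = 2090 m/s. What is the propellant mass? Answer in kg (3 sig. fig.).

v_e = Isp · g₀ = 361 × 9.81 = 3541.4 m/s.
m₀/m_f = exp(Δv / v_e) = exp(2090 / 3541.4) = exp(0.5902) = 1.8043.
m_f = 215,000 / 1.8043 = 119,160 kg, so propellant = m₀ − m_f = 215,000 − 119,160 = 95,840 kg.

propellant mass ≈ 95800 kg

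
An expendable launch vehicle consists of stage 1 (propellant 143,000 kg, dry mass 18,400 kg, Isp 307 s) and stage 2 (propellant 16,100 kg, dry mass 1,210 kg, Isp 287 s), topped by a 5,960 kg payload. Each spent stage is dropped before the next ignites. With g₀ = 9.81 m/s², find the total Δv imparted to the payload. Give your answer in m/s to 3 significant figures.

Ignition mass of stage 1 = 143,000+18,400 + 16,100+1,210 + 5,960 = 184,670 kg.
Stage 1: m₀ = 184,670 kg, m_f = 184,670 − 143,000 = 41,670 kg; Δv = 307×9.81×ln(4.432) = 3011.7×1.4888 ≈ 4484 m/s.
Stage 2: m₀ = 23,270 kg, m_f = 23,270 − 16,100 = 7,170 kg; Δv = 287×9.81×ln(3.245) = 2815.5×1.1773 ≈ 3315 m/s.
Total Δv = 4484 + 3315 = 7799 m/s.

Δv ≈ 7800 m/s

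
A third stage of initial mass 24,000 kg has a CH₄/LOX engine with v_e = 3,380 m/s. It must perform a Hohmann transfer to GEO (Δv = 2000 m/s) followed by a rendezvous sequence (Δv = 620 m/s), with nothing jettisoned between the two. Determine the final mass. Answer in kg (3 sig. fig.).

final mass ≈ 11100 kg

After the first burn: m = 24000 × exp(−2000/3380.0) = 24000 × 0.55338 = 13,281.1 kg.
After the second burn: m = 13,281.1 × exp(−620/3380.0) = 13,281.1 × 0.83241 = 11,055.3 kg.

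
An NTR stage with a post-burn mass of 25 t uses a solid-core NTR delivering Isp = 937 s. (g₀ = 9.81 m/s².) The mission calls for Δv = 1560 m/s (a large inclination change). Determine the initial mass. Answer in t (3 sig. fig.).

v_e = Isp · g₀ = 937 × 9.81 = 9192.0 m/s.
Rocket equation: m₀/m_f = exp(Δv / v_e) = exp(1560 / 9192.0) = exp(0.1697) = 1.1850.
m₀ = m_f × 1.1850 = 25 × 1.1850 = 29.625 t.

initial mass ≈ 29.6 t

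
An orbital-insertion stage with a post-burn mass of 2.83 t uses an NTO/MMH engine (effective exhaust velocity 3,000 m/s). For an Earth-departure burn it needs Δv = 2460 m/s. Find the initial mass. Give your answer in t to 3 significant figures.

initial mass ≈ 6.43 t

Using Δv = v_e ln(m₀/m_f): m₀/m_f = exp(Δv / v_e) = exp(2460 / 3000.0) = exp(0.8200) = 2.2705.
m₀ = m_f × 2.2705 = 2.83 × 2.2705 = 6.42552 t.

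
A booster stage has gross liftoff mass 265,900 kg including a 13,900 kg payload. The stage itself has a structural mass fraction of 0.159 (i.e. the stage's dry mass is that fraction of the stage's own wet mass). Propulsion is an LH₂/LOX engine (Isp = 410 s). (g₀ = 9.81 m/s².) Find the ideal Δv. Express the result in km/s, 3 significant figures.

Δv ≈ 6.41 km/s

Stage wet mass = m₀ − payload = 265,900 − 13,900 = 252,000 kg.
Stage dry mass = ε × stage wet mass = 0.159 × 252,000 = 40,068 kg.
Burnout mass m_f = stage dry + payload = 40,068 + 13,900 = 53,968 kg.
v_e = Isp · g₀ = 410 × 9.81 = 4022.1 m/s.
From the ideal rocket equation, Δv = v_e · ln(265,900/53,968) = 4022.1 × ln(4.927) = 4022.1 × 1.5947 ≈ 6414 m/s.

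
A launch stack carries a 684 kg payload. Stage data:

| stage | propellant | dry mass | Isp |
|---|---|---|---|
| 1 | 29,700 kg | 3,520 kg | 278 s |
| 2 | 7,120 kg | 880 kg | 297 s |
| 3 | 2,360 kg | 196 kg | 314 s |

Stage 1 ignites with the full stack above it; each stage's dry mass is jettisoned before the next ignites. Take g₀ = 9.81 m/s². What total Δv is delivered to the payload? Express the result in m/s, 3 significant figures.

Ignition mass of stage 1 = 29,700+3,520 + 7,120+880 + 2,360+196 + 684 = 44,460 kg.
Stage 1: m₀ = 44,460 kg, m_f = 44,460 − 29,700 = 14,760 kg; Δv = 278×9.81×ln(3.012) = 2727.2×1.1027 ≈ 3007 m/s.
Stage 2: m₀ = 11,240 kg, m_f = 11,240 − 7,120 = 4,120 kg; Δv = 297×9.81×ln(2.728) = 2913.6×1.0036 ≈ 2924 m/s.
Stage 3: m₀ = 3,240 kg, m_f = 3,240 − 2,360 = 880 kg; Δv = 314×9.81×ln(3.682) = 3080.3×1.3034 ≈ 4015 m/s.
Total Δv = 3007 + 2924 + 4015 = 9946 m/s.

Δv ≈ 9950 m/s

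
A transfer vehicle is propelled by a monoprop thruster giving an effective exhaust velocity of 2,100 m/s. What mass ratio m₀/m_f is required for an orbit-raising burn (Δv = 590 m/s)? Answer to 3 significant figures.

mass ratio ≈ 1.32

By the Tsiolkovsky rocket equation, m₀/m_f = exp(Δv / v_e) = exp(590 / 2100.0) = exp(0.2810) = 1.3244.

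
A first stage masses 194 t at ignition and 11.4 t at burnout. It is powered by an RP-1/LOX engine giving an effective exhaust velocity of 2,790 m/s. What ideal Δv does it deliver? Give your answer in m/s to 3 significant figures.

Δv ≈ 7910 m/s

Rocket equation: Δv = v_e · ln(m₀/m_f) = 2790.0 × ln(17.02) = 2790.0 × 2.8342 ≈ 7907.5 m/s.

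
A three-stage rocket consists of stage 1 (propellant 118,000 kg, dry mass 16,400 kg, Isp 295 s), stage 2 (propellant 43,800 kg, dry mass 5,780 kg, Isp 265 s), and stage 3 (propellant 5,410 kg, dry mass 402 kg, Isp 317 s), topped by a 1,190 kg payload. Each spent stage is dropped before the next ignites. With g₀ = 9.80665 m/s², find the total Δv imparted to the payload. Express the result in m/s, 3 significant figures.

Δv ≈ 11300 m/s

Ignition mass of stage 1 = 118,000+16,400 + 43,800+5,780 + 5,410+402 + 1,190 = 190,982 kg.
Stage 1: m₀ = 190,982 kg, m_f = 190,982 − 118,000 = 72,982 kg; Δv = 295×9.80665×ln(2.617) = 2893.0×0.9620 ≈ 2783 m/s.
Stage 2: m₀ = 56,582 kg, m_f = 56,582 − 43,800 = 12,782 kg; Δv = 265×9.80665×ln(4.427) = 2598.8×1.4877 ≈ 3866 m/s.
Stage 3: m₀ = 7,002 kg, m_f = 7,002 − 5,410 = 1,592 kg; Δv = 317×9.80665×ln(4.398) = 3108.7×1.4812 ≈ 4605 m/s.
Total Δv = 2783 + 3866 + 4605 = 11254 m/s.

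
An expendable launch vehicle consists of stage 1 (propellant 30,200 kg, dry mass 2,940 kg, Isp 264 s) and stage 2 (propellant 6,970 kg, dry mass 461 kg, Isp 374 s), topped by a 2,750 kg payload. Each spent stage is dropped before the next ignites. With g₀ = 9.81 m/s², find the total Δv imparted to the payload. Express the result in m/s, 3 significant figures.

Δv ≈ 7330 m/s

Ignition mass of stage 1 = 30,200+2,940 + 6,970+461 + 2,750 = 43,321 kg.
Stage 1: m₀ = 43,321 kg, m_f = 43,321 − 30,200 = 13,121 kg; Δv = 264×9.81×ln(3.302) = 2589.8×1.1944 ≈ 3093 m/s.
Stage 2: m₀ = 10,181 kg, m_f = 10,181 − 6,970 = 3,211 kg; Δv = 374×9.81×ln(3.171) = 3668.9×1.1539 ≈ 4234 m/s.
Total Δv = 3093 + 4234 = 7327 m/s.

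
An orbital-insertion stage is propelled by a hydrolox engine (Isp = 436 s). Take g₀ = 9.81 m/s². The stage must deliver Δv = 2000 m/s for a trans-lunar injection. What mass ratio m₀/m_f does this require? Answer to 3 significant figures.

mass ratio ≈ 1.60

v_e = Isp · g₀ = 436 × 9.81 = 4277.2 m/s.
m₀/m_f = exp(Δv / v_e) = exp(2000 / 4277.2) = exp(0.4676) = 1.5962.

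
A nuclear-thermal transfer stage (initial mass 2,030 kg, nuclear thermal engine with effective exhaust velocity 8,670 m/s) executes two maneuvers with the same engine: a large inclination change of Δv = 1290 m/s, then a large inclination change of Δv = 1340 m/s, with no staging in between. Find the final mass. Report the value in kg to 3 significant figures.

final mass ≈ 1500 kg

After the first burn: m = 2030 × exp(−1290/8670.0) = 2030 × 0.86175 = 1,749.35 kg.
After the second burn: m = 1,749.35 × exp(−1340/8670.0) = 1,749.35 × 0.85680 = 1,498.84 kg.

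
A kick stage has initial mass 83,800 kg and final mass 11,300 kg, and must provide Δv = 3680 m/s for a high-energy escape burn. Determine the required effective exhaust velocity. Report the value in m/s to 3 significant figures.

ln(m₀/m_f) = ln(83800/11300) = ln(7.416) = 2.0036.
By the Tsiolkovsky rocket equation, v_e = Δv / ln(m₀/m_f) = 3680 / 2.0036 = 1836.7 m/s.

v_e ≈ 1840 m/s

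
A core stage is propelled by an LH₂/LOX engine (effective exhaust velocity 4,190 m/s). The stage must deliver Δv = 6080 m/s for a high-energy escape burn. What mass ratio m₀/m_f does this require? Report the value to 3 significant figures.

m₀/m_f = exp(Δv / v_e) = exp(6080 / 4190.0) = exp(1.4511) = 4.2677.

mass ratio ≈ 4.27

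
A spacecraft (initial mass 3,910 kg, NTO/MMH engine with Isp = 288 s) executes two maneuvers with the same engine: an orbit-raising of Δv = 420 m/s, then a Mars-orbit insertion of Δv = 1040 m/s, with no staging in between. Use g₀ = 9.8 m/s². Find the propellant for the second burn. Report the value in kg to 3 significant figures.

propellant for the second burn ≈ 1040 kg

v_e = Isp · g₀ = 288 × 9.8 = 2822.4 m/s.
After the first burn: m = 3910 × exp(−420/2822.4) = 3910 × 0.86173 = 3,369.36 kg.
After the second burn: m = 3,369.36 × exp(−1040/2822.4) = 3,369.36 × 0.69178 = 2,330.86 kg.
Second-burn propellant = 3,369.36 − 2,330.86 = 1,038.5 kg.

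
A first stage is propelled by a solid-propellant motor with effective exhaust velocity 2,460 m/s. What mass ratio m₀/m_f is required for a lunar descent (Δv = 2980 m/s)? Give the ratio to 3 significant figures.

mass ratio ≈ 3.36

From the ideal rocket equation, m₀/m_f = exp(Δv / v_e) = exp(2980 / 2460.0) = exp(1.2114) = 3.3581.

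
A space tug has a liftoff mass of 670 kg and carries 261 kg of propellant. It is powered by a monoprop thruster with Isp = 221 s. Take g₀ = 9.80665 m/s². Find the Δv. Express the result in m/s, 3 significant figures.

Δv ≈ 1070 m/s

v_e = Isp · g₀ = 221 × 9.80665 = 2167.3 m/s.
m_f = m₀ − m_prop = 670 − 261 = 409 kg.
From the ideal rocket equation, Δv = v_e · ln(m₀/m_f) = 2167.3 × ln(1.638) = 2167.3 × 0.4936 ≈ 1069.7 m/s.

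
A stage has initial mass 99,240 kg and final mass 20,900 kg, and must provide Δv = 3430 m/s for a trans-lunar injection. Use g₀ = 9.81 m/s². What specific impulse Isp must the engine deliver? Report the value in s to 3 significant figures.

ln(m₀/m_f) = ln(99240/20900) = ln(4.748) = 1.5578.
Using Δv = v_e ln(m₀/m_f): v_e = Δv / ln(m₀/m_f) = 3430 / 1.5578 = 2201.8 m/s.
Isp = v_e / g₀ = 2201.8 / 9.81 = 224.4 s.

Isp ≈ 224 s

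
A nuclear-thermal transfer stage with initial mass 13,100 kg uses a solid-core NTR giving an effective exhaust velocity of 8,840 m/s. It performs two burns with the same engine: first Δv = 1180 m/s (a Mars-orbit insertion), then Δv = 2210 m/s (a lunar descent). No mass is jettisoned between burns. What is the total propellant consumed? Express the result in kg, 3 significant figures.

After the first burn: m = 13100 × exp(−1180/8840.0) = 13100 × 0.87504 = 11,463 kg.
After the second burn: m = 11,463 × exp(−2210/8840.0) = 11,463 × 0.77880 = 8,927.38 kg.
Total propellant = m₀ − m_final = 13100 − 8,927.38 = 4,172.62 kg.

total propellant consumed ≈ 4170 kg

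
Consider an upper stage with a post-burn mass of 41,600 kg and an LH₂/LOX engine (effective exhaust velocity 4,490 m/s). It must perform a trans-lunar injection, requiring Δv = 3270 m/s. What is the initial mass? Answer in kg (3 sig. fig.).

Using Δv = v_e ln(m₀/m_f): m₀/m_f = exp(Δv / v_e) = exp(3270 / 4490.0) = exp(0.7283) = 2.0715.
m₀ = m_f × 2.0715 = 41,600 × 2.0715 = 86,174.4 kg.

initial mass ≈ 86200 kg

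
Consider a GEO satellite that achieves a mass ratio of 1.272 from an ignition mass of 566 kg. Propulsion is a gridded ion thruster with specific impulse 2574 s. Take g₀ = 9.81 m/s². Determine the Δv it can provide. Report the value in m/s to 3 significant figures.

v_e = Isp · g₀ = 2574 × 9.81 = 25250.9 m/s.
Rocket equation: Δv = v_e · ln(1.272) = 25250.9 × 0.2406 ≈ 6075.1 m/s.

Δv ≈ 6080 m/s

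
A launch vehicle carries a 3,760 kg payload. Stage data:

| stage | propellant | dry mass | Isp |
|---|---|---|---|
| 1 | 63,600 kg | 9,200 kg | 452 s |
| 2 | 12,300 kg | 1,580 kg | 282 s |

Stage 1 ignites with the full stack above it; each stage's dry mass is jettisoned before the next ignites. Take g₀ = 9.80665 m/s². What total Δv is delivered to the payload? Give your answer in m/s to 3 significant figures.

Ignition mass of stage 1 = 63,600+9,200 + 12,300+1,580 + 3,760 = 90,440 kg.
Stage 1: m₀ = 90,440 kg, m_f = 90,440 − 63,600 = 26,840 kg; Δv = 452×9.80665×ln(3.37) = 4432.6×1.2148 ≈ 5385 m/s.
Stage 2: m₀ = 17,640 kg, m_f = 17,640 − 12,300 = 5,340 kg; Δv = 282×9.80665×ln(3.303) = 2765.5×1.1949 ≈ 3305 m/s.
Total Δv = 5385 + 3305 = 8690 m/s.

Δv ≈ 8690 m/s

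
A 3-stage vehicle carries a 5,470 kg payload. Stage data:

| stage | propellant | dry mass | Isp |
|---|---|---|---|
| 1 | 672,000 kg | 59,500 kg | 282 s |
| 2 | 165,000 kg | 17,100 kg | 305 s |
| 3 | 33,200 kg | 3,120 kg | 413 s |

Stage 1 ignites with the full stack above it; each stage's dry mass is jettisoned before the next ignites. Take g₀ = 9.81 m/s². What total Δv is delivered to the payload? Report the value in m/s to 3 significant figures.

Ignition mass of stage 1 = 672,000+59,500 + 165,000+17,100 + 33,200+3,120 + 5,470 = 955,390 kg.
Stage 1: m₀ = 955,390 kg, m_f = 955,390 − 672,000 = 283,390 kg; Δv = 282×9.81×ln(3.371) = 2766.4×1.2153 ≈ 3362 m/s.
Stage 2: m₀ = 223,890 kg, m_f = 223,890 − 165,000 = 58,890 kg; Δv = 305×9.81×ln(3.802) = 2992.1×1.3355 ≈ 3996 m/s.
Stage 3: m₀ = 41,790 kg, m_f = 41,790 − 33,200 = 8,590 kg; Δv = 413×9.81×ln(4.865) = 4051.5×1.5821 ≈ 6410 m/s.
Total Δv = 3362 + 3996 + 6410 = 13768 m/s.

Δv ≈ 13800 m/s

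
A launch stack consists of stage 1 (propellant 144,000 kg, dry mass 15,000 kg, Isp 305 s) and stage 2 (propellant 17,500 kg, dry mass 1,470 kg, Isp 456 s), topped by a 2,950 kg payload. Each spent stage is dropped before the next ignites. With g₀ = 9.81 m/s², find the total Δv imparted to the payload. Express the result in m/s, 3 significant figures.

Δv ≈ 11900 m/s

Ignition mass of stage 1 = 144,000+15,000 + 17,500+1,470 + 2,950 = 180,920 kg.
Stage 1: m₀ = 180,920 kg, m_f = 180,920 − 144,000 = 36,920 kg; Δv = 305×9.81×ln(4.9) = 2992.1×1.5893 ≈ 4755 m/s.
Stage 2: m₀ = 21,920 kg, m_f = 21,920 − 17,500 = 4,420 kg; Δv = 456×9.81×ln(4.959) = 4473.4×1.6013 ≈ 7163 m/s.
Total Δv = 4755 + 7163 = 11918 m/s.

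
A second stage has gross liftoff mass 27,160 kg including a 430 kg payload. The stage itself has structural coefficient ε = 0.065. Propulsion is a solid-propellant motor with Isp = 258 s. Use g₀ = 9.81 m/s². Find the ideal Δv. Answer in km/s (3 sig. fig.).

Stage wet mass = m₀ − payload = 27,160 − 430 = 26,730 kg.
Stage dry mass = ε × stage wet mass = 0.065 × 26,730 = 1,737.45 kg.
Burnout mass m_f = stage dry + payload = 1,737.45 + 430 = 2,167.45 kg.
v_e = Isp · g₀ = 258 × 9.81 = 2531.0 m/s.
Δv = v_e · ln(27,160/2,167.45) = 2531.0 × ln(12.53) = 2531.0 × 2.5282 ≈ 6399 m/s.

Δv ≈ 6.40 km/s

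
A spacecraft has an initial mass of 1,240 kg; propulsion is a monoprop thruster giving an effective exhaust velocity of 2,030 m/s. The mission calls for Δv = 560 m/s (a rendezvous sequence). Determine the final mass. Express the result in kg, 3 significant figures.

From the ideal rocket equation, m₀/m_f = exp(Δv / v_e) = exp(560 / 2030.0) = exp(0.2759) = 1.3177.
m_f = m₀ / 1.3177 = 1,240 / 1.3177 = 941.034 kg.

final mass ≈ 941 kg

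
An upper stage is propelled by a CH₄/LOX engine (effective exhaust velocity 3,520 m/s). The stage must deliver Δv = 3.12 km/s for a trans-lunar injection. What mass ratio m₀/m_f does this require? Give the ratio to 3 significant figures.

mass ratio ≈ 2.43

From the ideal rocket equation, m₀/m_f = exp(Δv / v_e) = exp(3120 / 3520.0) = exp(0.8864) = 2.4263.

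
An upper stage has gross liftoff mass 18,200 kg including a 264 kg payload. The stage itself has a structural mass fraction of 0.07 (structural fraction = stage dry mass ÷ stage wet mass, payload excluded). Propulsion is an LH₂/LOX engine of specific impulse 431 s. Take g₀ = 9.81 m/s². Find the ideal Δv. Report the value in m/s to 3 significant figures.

Δv ≈ 10500 m/s

Stage wet mass = m₀ − payload = 18,200 − 264 = 17,936 kg.
Stage dry mass = ε × stage wet mass = 0.07 × 17,936 = 1,255.52 kg.
Burnout mass m_f = stage dry + payload = 1,255.52 + 264 = 1,519.52 kg.
v_e = Isp · g₀ = 431 × 9.81 = 4228.1 m/s.
Δv = v_e · ln(18,200/1,519.52) = 4228.1 × ln(11.98) = 4228.1 × 2.4830 ≈ 10499 m/s.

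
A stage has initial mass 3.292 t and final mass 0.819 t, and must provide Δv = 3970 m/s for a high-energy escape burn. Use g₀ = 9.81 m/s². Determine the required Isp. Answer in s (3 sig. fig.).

Isp ≈ 291 s

ln(m₀/m_f) = ln(3292/819) = ln(4.02) = 1.3912.
Using Δv = v_e ln(m₀/m_f): v_e = Δv / ln(m₀/m_f) = 3970 / 1.3912 = 2853.7 m/s.
Isp = v_e / g₀ = 2853.7 / 9.81 = 290.9 s.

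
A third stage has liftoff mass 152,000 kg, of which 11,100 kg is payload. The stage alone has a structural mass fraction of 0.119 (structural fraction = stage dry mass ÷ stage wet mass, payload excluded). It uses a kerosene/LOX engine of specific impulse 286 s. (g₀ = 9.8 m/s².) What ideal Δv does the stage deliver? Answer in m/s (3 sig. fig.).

Stage wet mass = m₀ − payload = 152,000 − 11,100 = 140,900 kg.
Stage dry mass = ε × stage wet mass = 0.119 × 140,900 = 16,767.1 kg.
Burnout mass m_f = stage dry + payload = 16,767.1 + 11,100 = 27,867.1 kg.
v_e = Isp · g₀ = 286 × 9.8 = 2802.8 m/s.
Rocket equation: Δv = v_e · ln(152,000/27,867.1) = 2802.8 × ln(5.454) = 2802.8 × 1.6964 ≈ 4755 m/s.

Δv ≈ 4750 m/s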